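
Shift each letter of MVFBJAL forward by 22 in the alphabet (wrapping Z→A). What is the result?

IRBXFWH

M(12): 12+22=34≡8 → I
V(21): 21+22=43≡17 → R
F(5): 5+22=27≡1 → B
B(1): 1+22=23 → X
J(9): 9+22=31≡5 → F
A(0): 0+22=22 → W
L(11): 11+22=33≡7 → H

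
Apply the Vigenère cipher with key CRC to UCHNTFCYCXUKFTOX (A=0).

Repeat the key across the message: CRCCRCCRCCRCCRCC
U(20)+C(2): 22 → W
C(2)+R(17): 19 → T
H(7)+C(2): 9 → J
N(13)+C(2): 15 → P
T(19)+R(17): 36≡10 → K
F(5)+C(2): 7 → H
C(2)+C(2): 4 → E
Y(24)+R(17): 41≡15 → P
C(2)+C(2): 4 → E
X(23)+C(2): 25 → Z
U(20)+R(17): 37≡11 → L
K(10)+C(2): 12 → M
F(5)+C(2): 7 → H
T(19)+R(17): 36≡10 → K
O(14)+C(2): 16 → Q
X(23)+C(2): 25 → Z

WTJPKHEPEZLMHKQZ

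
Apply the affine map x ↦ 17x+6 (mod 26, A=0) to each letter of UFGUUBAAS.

INEIIXGGA

U(20): 17·20+6=346≡8 → I
F(5): 17·5+6=91≡13 → N
G(6): 17·6+6=108≡4 → E
U(20): 17·20+6=346≡8 → I
U(20): 17·20+6=346≡8 → I
B(1): 17·1+6=23 → X
A(0): 17·0+6=6 → G
A(0): 17·0+6=6 → G
S(18): 17·18+6=312≡0 → A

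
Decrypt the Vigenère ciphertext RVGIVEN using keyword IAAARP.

JVGIEPF

Repeat the key across the ciphertext: IAAARPI
R(17)−I(8): 9 → J
V(21)−A(0): 21 → V
G(6)−A(0): 6 → G
I(8)−A(0): 8 → I
V(21)−R(17): 4 → E
E(4)−P(15): -11≡15 → P
N(13)−I(8): 5 → F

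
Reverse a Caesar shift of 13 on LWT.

L(11): 11−13=-2≡24 → Y
W(22): 22−13=9 → J
T(19): 19−13=6 → G

YJG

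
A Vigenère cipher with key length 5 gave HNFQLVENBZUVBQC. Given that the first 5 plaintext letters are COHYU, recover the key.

FZYSR

Subtract each crib letter from the matching ciphertext letter (mod 26):
H(7)−C(2)=5 → F
N(13)−O(14)=-1≡25 → Z
F(5)−H(7)=-2≡24 → Y
Q(16)−Y(24)=-8≡18 → S
L(11)−U(20)=-9≡17 → R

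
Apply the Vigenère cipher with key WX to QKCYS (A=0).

MHYVO

Repeat the key across the message: WXWXW
Q(16)+W(22): 38≡12 → M
K(10)+X(23): 33≡7 → H
C(2)+W(22): 24 → Y
Y(24)+X(23): 47≡21 → V
S(18)+W(22): 40≡14 → O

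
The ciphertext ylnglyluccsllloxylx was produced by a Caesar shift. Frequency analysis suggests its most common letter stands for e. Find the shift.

The most frequent ciphertext letter is l (appears 7 times).
l is position 11; e is position 4.
Shift = 7.

7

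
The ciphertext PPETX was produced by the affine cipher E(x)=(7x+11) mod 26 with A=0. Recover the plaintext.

IIZQY

The inverse of 7 mod 26 is 15, since 7·15=105≡1. Apply D(y)=15·(y−11) mod 26:
P(15): 15·(15−11)=60≡8 → I
P(15): 15·(15−11)=60≡8 → I
E(4): 15·(4−11)=-105≡25 → Z
T(19): 15·(19−11)=120≡16 → Q
X(23): 15·(23−11)=180≡24 → Y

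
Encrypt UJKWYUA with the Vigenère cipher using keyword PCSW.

JLCSNWS

Repeat the key across the message: PCSWPCS
U(20)+P(15): 35≡9 → J
J(9)+C(2): 11 → L
K(10)+S(18): 28≡2 → C
W(22)+W(22): 44≡18 → S
Y(24)+P(15): 39≡13 → N
U(20)+C(2): 22 → W
A(0)+S(18): 18 → S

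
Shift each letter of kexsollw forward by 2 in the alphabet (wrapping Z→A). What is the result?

k(10): 10+2=12 → m
e(4): 4+2=6 → g
x(23): 23+2=25 → z
s(18): 18+2=20 → u
o(14): 14+2=16 → q
l(11): 11+2=13 → n
l(11): 11+2=13 → n
w(22): 22+2=24 → y

mgzuqnny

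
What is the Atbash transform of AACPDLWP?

A(0) → Z(25)
A(0) → Z(25)
C(2) → X(23)
P(15) → K(10)
D(3) → W(22)
L(11) → O(14)
W(22) → D(3)
P(15) → K(10)

ZZXKWODK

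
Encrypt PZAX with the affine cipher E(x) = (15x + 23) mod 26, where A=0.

OIXE

P(15): 15·15+23=248≡14 → O
Z(25): 15·25+23=398≡8 → I
A(0): 15·0+23=23 → X
X(23): 15·23+23=368≡4 → E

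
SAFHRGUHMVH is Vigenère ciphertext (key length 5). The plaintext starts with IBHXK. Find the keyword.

Subtract each crib letter from the matching ciphertext letter (mod 26):
S(18)−I(8)=10 → K
A(0)−B(1)=-1≡25 → Z
F(5)−H(7)=-2≡24 → Y
H(7)−X(23)=-16≡10 → K
R(17)−K(10)=7 → H

KZYKH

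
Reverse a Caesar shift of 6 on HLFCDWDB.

BFZWXQXV

H(7): 7−6=1 → B
L(11): 11−6=5 → F
F(5): 5−6=-1≡25 → Z
C(2): 2−6=-4≡22 → W
D(3): 3−6=-3≡23 → X
W(22): 22−6=16 → Q
D(3): 3−6=-3≡23 → X
B(1): 1−6=-5≡21 → V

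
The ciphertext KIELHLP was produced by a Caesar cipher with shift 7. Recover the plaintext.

K(10): 10−7=3 → D
I(8): 8−7=1 → B
E(4): 4−7=-3≡23 → X
L(11): 11−7=4 → E
H(7): 7−7=0 → A
L(11): 11−7=4 → E
P(15): 15−7=8 → I

DBXEAEI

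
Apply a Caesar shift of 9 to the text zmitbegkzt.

z(25): 25+9=34≡8 → i
m(12): 12+9=21 → v
i(8): 8+9=17 → r
t(19): 19+9=28≡2 → c
b(1): 1+9=10 → k
e(4): 4+9=13 → n
g(6): 6+9=15 → p
k(10): 10+9=19 → t
z(25): 25+9=34≡8 → i
t(19): 19+9=28≡2 → c

ivrcknptic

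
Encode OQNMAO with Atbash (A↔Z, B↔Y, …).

LJMNZL

O(14) → L(11)
Q(16) → J(9)
N(13) → M(12)
M(12) → N(13)
A(0) → Z(25)
O(14) → L(11)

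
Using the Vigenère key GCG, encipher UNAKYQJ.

APGQAWP

Repeat the key across the message: GCGGCGG
U(20)+G(6): 26≡0 → A
N(13)+C(2): 15 → P
A(0)+G(6): 6 → G
K(10)+G(6): 16 → Q
Y(24)+C(2): 26≡0 → A
Q(16)+G(6): 22 → W
J(9)+G(6): 15 → P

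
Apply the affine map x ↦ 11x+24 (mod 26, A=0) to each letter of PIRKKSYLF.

P(15): 11·15+24=189≡7 → H
I(8): 11·8+24=112≡8 → I
R(17): 11·17+24=211≡3 → D
K(10): 11·10+24=134≡4 → E
K(10): 11·10+24=134≡4 → E
S(18): 11·18+24=222≡14 → O
Y(24): 11·24+24=288≡2 → C
L(11): 11·11+24=145≡15 → P
F(5): 11·5+24=79≡1 → B

HIDEEOCPB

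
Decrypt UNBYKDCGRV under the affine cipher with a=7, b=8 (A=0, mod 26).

The inverse of 7 mod 26 is 15, since 7·15=105≡1. Apply D(y)=15·(y−8) mod 26:
U(20): 15·(20−8)=180≡24 → Y
N(13): 15·(13−8)=75≡23 → X
B(1): 15·(1−8)=-105≡25 → Z
Y(24): 15·(24−8)=240≡6 → G
K(10): 15·(10−8)=30≡4 → E
D(3): 15·(3−8)=-75≡3 → D
C(2): 15·(2−8)=-90≡14 → O
G(6): 15·(6−8)=-30≡22 → W
R(17): 15·(17−8)=135≡5 → F
V(21): 15·(21−8)=195≡13 → N

YXZGEDOWFN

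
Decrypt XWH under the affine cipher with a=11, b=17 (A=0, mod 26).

KRS

The inverse of 11 mod 26 is 19, since 11·19=209≡1. Apply D(y)=19·(y−17) mod 26:
X(23): 19·(23−17)=114≡10 → K
W(22): 19·(22−17)=95≡17 → R
H(7): 19·(7−17)=-190≡18 → S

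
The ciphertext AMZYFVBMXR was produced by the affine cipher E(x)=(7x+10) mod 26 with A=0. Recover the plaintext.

The inverse of 7 mod 26 is 15, since 7·15=105≡1. Apply D(y)=15·(y−10) mod 26:
A(0): 15·(0−10)=-150≡6 → G
M(12): 15·(12−10)=30≡4 → E
Z(25): 15·(25−10)=225≡17 → R
Y(24): 15·(24−10)=210≡2 → C
F(5): 15·(5−10)=-75≡3 → D
V(21): 15·(21−10)=165≡9 → J
B(1): 15·(1−10)=-135≡21 → V
M(12): 15·(12−10)=30≡4 → E
X(23): 15·(23−10)=195≡13 → N
R(17): 15·(17−10)=105≡1 → B

GERCDJVENB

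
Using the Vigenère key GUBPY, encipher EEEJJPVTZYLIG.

KYFYHVPUOWRCH

Repeat the key across the message: GUBPYGUBPYGUB
E(4)+G(6): 10 → K
E(4)+U(20): 24 → Y
E(4)+B(1): 5 → F
J(9)+P(15): 24 → Y
J(9)+Y(24): 33≡7 → H
P(15)+G(6): 21 → V
V(21)+U(20): 41≡15 → P
T(19)+B(1): 20 → U
Z(25)+P(15): 40≡14 → O
Y(24)+Y(24): 48≡22 → W
L(11)+G(6): 17 → R
I(8)+U(20): 28≡2 → C
G(6)+B(1): 7 → H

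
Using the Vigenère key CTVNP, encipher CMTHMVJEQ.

Repeat the key across the message: CTVNPCTVN
C(2)+C(2): 4 → E
M(12)+T(19): 31≡5 → F
T(19)+V(21): 40≡14 → O
H(7)+N(13): 20 → U
M(12)+P(15): 27≡1 → B
V(21)+C(2): 23 → X
J(9)+T(19): 28≡2 → C
E(4)+V(21): 25 → Z
Q(16)+N(13): 29≡3 → D

EFOUBXCZD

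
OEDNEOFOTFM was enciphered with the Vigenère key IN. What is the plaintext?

Repeat the key across the ciphertext: INININININI
O(14)−I(8): 6 → G
E(4)−N(13): -9≡17 → R
D(3)−I(8): -5≡21 → V
N(13)−N(13): 0 → A
E(4)−I(8): -4≡22 → W
O(14)−N(13): 1 → B
F(5)−I(8): -3≡23 → X
O(14)−N(13): 1 → B
T(19)−I(8): 11 → L
F(5)−N(13): -8≡18 → S
M(12)−I(8): 4 → E

GRVAWBXBLSE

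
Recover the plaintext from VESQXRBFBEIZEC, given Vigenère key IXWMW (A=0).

NHWEBJEJPIACIQ

Repeat the key across the ciphertext: IXWMWIXWMWIXWM
V(21)−I(8): 13 → N
E(4)−X(23): -19≡7 → H
S(18)−W(22): -4≡22 → W
Q(16)−M(12): 4 → E
X(23)−W(22): 1 → B
R(17)−I(8): 9 → J
B(1)−X(23): -22≡4 → E
F(5)−W(22): -17≡9 → J
B(1)−M(12): -11≡15 → P
E(4)−W(22): -18≡8 → I
I(8)−I(8): 0 → A
Z(25)−X(23): 2 → C
E(4)−W(22): -18≡8 → I
C(2)−M(12): -10≡16 → Q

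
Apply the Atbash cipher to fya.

f(5) → u(20)
y(24) → b(1)
a(0) → z(25)

ubz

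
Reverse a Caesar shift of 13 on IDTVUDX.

VQGIHQK

I(8): 8−13=-5≡21 → V
D(3): 3−13=-10≡16 → Q
T(19): 19−13=6 → G
V(21): 21−13=8 → I
U(20): 20−13=7 → H
D(3): 3−13=-10≡16 → Q
X(23): 23−13=10 → K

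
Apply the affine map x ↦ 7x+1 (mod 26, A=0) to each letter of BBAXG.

B(1): 7·1+1=8 → I
B(1): 7·1+1=8 → I
A(0): 7·0+1=1 → B
X(23): 7·23+1=162≡6 → G
G(6): 7·6+1=43≡17 → R

IIBGR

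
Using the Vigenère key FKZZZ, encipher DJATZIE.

ITZSYNO

Repeat the key across the message: FKZZZFK
D(3)+F(5): 8 → I
J(9)+K(10): 19 → T
A(0)+Z(25): 25 → Z
T(19)+Z(25): 44≡18 → S
Z(25)+Z(25): 50≡24 → Y
I(8)+F(5): 13 → N
E(4)+K(10): 14 → O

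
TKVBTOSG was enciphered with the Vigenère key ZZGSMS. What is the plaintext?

ULPJHWTH

Repeat the key across the ciphertext: ZZGSMSZZ
T(19)−Z(25): -6≡20 → U
K(10)−Z(25): -15≡11 → L
V(21)−G(6): 15 → P
B(1)−S(18): -17≡9 → J
T(19)−M(12): 7 → H
O(14)−S(18): -4≡22 → W
S(18)−Z(25): -7≡19 → T
G(6)−Z(25): -19≡7 → H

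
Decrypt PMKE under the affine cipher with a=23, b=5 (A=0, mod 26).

OPHJ

The inverse of 23 mod 26 is 17, since 23·17=391≡1. Apply D(y)=17·(y−5) mod 26:
P(15): 17·(15−5)=170≡14 → O
M(12): 17·(12−5)=119≡15 → P
K(10): 17·(10−5)=85≡7 → H
E(4): 17·(4−5)=-17≡9 → J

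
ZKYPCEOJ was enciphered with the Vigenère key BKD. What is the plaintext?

Repeat the key across the ciphertext: BKDBKDBK
Z(25)−B(1): 24 → Y
K(10)−K(10): 0 → A
Y(24)−D(3): 21 → V
P(15)−B(1): 14 → O
C(2)−K(10): -8≡18 → S
E(4)−D(3): 1 → B
O(14)−B(1): 13 → N
J(9)−K(10): -1≡25 → Z

YAVOSBNZ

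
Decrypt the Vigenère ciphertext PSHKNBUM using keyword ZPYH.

QDJDOMWF

Repeat the key across the ciphertext: ZPYHZPYH
P(15)−Z(25): -10≡16 → Q
S(18)−P(15): 3 → D
H(7)−Y(24): -17≡9 → J
K(10)−H(7): 3 → D
N(13)−Z(25): -12≡14 → O
B(1)−P(15): -14≡12 → M
U(20)−Y(24): -4≡22 → W
M(12)−H(7): 5 → F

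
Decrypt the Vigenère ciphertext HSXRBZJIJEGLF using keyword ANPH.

HFIKBMUBJRREF

Repeat the key across the ciphertext: ANPHANPHANPHA
H(7)−A(0): 7 → H
S(18)−N(13): 5 → F
X(23)−P(15): 8 → I
R(17)−H(7): 10 → K
B(1)−A(0): 1 → B
Z(25)−N(13): 12 → M
J(9)−P(15): -6≡20 → U
I(8)−H(7): 1 → B
J(9)−A(0): 9 → J
E(4)−N(13): -9≡17 → R
G(6)−P(15): -9≡17 → R
L(11)−H(7): 4 → E
F(5)−A(0): 5 → F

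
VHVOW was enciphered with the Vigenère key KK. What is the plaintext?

Repeat the key across the ciphertext: KKKKK
V(21)−K(10): 11 → L
H(7)−K(10): -3≡23 → X
V(21)−K(10): 11 → L
O(14)−K(10): 4 → E
W(22)−K(10): 12 → M

LXLEM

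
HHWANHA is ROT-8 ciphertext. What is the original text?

H(7): 7−8=-1≡25 → Z
H(7): 7−8=-1≡25 → Z
W(22): 22−8=14 → O
A(0): 0−8=-8≡18 → S
N(13): 13−8=5 → F
H(7): 7−8=-1≡25 → Z
A(0): 0−8=-8≡18 → S

ZZOSFZS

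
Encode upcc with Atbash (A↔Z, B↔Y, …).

u(20) → f(5)
p(15) → k(10)
c(2) → x(23)
c(2) → x(23)

fkxx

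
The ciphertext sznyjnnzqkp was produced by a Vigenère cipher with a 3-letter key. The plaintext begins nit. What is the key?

fru

Subtract each crib letter from the matching ciphertext letter (mod 26):
s(18)−n(13)=5 → f
z(25)−i(8)=17 → r
n(13)−t(19)=-6≡20 → u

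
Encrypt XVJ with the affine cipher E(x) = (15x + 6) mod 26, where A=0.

NJL

X(23): 15·23+6=351≡13 → N
V(21): 15·21+6=321≡9 → J
J(9): 15·9+6=141≡11 → L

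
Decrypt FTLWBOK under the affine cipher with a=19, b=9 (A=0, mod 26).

The inverse of 19 mod 26 is 11, since 19·11=209≡1. Apply D(y)=11·(y−9) mod 26:
F(5): 11·(5−9)=-44≡8 → I
T(19): 11·(19−9)=110≡6 → G
L(11): 11·(11−9)=22 → W
W(22): 11·(22−9)=143≡13 → N
B(1): 11·(1−9)=-88≡16 → Q
O(14): 11·(14−9)=55≡3 → D
K(10): 11·(10−9)=11 → L

IGWNQDL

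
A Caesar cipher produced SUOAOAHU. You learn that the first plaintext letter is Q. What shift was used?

2

From the crib: S(18)−Q(16)=2, so the shift is 2.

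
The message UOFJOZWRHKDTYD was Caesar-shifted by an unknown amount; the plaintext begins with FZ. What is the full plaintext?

From the crib: U(20)−F(5)=15, so the shift is 15.
Subtract 15 from each ciphertext letter:
U(20): 20−15=5 → F
O(14): 14−15=-1≡25 → Z
F(5): 5−15=-10≡16 → Q
J(9): 9−15=-6≡20 → U
O(14): 14−15=-1≡25 → Z
Z(25): 25−15=10 → K
W(22): 22−15=7 → H
R(17): 17−15=2 → C
H(7): 7−15=-8≡18 → S
K(10): 10−15=-5≡21 → V
D(3): 3−15=-12≡14 → O
T(19): 19−15=4 → E
Y(24): 24−15=9 → J
D(3): 3−15=-12≡14 → O

FZQUZKHCSVOEJO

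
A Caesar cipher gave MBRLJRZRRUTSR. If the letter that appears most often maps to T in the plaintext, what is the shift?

The most frequent ciphertext letter is R (appears 5 times).
R is position 17; T is position 19.
Shift = -2≡24.

24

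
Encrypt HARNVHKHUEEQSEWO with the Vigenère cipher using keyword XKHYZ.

Repeat the key across the message: XKHYZXKHYZXKHYZX
H(7)+X(23): 30≡4 → E
A(0)+K(10): 10 → K
R(17)+H(7): 24 → Y
N(13)+Y(24): 37≡11 → L
V(21)+Z(25): 46≡20 → U
H(7)+X(23): 30≡4 → E
K(10)+K(10): 20 → U
H(7)+H(7): 14 → O
U(20)+Y(24): 44≡18 → S
E(4)+Z(25): 29≡3 → D
E(4)+X(23): 27≡1 → B
Q(16)+K(10): 26≡0 → A
S(18)+H(7): 25 → Z
E(4)+Y(24): 28≡2 → C
W(22)+Z(25): 47≡21 → V
O(14)+X(23): 37≡11 → L

EKYLUEUOSDBAZCVL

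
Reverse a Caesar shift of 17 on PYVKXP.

YHETGY

P(15): 15−17=-2≡24 → Y
Y(24): 24−17=7 → H
V(21): 21−17=4 → E
K(10): 10−17=-7≡19 → T
X(23): 23−17=6 → G
P(15): 15−17=-2≡24 → Y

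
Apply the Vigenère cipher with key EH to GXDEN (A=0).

Repeat the key across the message: EHEHE
G(6)+E(4): 10 → K
X(23)+H(7): 30≡4 → E
D(3)+E(4): 7 → H
E(4)+H(7): 11 → L
N(13)+E(4): 17 → R

KEHLR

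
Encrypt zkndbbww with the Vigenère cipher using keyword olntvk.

nvawwlkh

Repeat the key across the message: olntvkol
z(25)+o(14): 39≡13 → n
k(10)+l(11): 21 → v
n(13)+n(13): 26≡0 → a
d(3)+t(19): 22 → w
b(1)+v(21): 22 → w
b(1)+k(10): 11 → l
w(22)+o(14): 36≡10 → k
w(22)+l(11): 33≡7 → h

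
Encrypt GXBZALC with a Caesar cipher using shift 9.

PGKIJUL

G(6): 6+9=15 → P
X(23): 23+9=32≡6 → G
B(1): 1+9=10 → K
Z(25): 25+9=34≡8 → I
A(0): 0+9=9 → J
L(11): 11+9=20 → U
C(2): 2+9=11 → L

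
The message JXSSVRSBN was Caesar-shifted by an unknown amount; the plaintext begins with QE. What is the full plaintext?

From the crib: J(9)−Q(16)=-7≡19, so the shift is 19.
Subtract 19 from each ciphertext letter:
J(9): 9−19=-10≡16 → Q
X(23): 23−19=4 → E
S(18): 18−19=-1≡25 → Z
S(18): 18−19=-1≡25 → Z
V(21): 21−19=2 → C
R(17): 17−19=-2≡24 → Y
S(18): 18−19=-1≡25 → Z
B(1): 1−19=-18≡8 → I
N(13): 13−19=-6≡20 → U

QEZZCYZIU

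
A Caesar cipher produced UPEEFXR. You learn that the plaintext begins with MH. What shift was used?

8

From the crib: U(20)−M(12)=8, so the shift is 8.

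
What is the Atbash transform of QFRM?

Q(16) → J(9)
F(5) → U(20)
R(17) → I(8)
M(12) → N(13)

JUIN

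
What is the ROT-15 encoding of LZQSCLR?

AOFHRAG

L(11): 11+15=26≡0 → A
Z(25): 25+15=40≡14 → O
Q(16): 16+15=31≡5 → F
S(18): 18+15=33≡7 → H
C(2): 2+15=17 → R
L(11): 11+15=26≡0 → A
R(17): 17+15=32≡6 → G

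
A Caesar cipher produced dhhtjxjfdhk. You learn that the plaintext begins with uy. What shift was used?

9

From the crib: d(3)−u(20)=-17≡9, so the shift is 9.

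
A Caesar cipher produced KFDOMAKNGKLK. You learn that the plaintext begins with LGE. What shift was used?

25

From the crib: K(10)−L(11)=-1≡25, so the shift is 25.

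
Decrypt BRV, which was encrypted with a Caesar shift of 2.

ZPT

B(1): 1−2=-1≡25 → Z
R(17): 17−2=15 → P
V(21): 21−2=19 → T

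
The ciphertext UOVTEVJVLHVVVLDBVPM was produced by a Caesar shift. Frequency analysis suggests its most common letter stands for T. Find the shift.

The most frequent ciphertext letter is V (appears 7 times).
V is position 21; T is position 19.
Shift = 2.

2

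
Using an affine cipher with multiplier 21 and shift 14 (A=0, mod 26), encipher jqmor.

j(9): 21·9+14=203≡21 → v
q(16): 21·16+14=350≡12 → m
m(12): 21·12+14=266≡6 → g
o(14): 21·14+14=308≡22 → w
r(17): 21·17+14=371≡7 → h

vmgwh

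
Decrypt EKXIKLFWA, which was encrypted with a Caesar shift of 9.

E(4): 4−9=-5≡21 → V
K(10): 10−9=1 → B
X(23): 23−9=14 → O
I(8): 8−9=-1≡25 → Z
K(10): 10−9=1 → B
L(11): 11−9=2 → C
F(5): 5−9=-4≡22 → W
W(22): 22−9=13 → N
A(0): 0−9=-9≡17 → R

VBOZBCWNR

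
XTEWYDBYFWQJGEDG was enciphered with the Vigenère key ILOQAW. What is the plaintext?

PIQGYHTNRGQNYTPQ

Repeat the key across the ciphertext: ILOQAWILOQAWILOQ
X(23)−I(8): 15 → P
T(19)−L(11): 8 → I
E(4)−O(14): -10≡16 → Q
W(22)−Q(16): 6 → G
Y(24)−A(0): 24 → Y
D(3)−W(22): -19≡7 → H
B(1)−I(8): -7≡19 → T
Y(24)−L(11): 13 → N
F(5)−O(14): -9≡17 → R
W(22)−Q(16): 6 → G
Q(16)−A(0): 16 → Q
J(9)−W(22): -13≡13 → N
G(6)−I(8): -2≡24 → Y
E(4)−L(11): -7≡19 → T
D(3)−O(14): -11≡15 → P
G(6)−Q(16): -10≡16 → Q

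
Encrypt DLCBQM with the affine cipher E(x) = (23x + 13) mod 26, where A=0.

EGHKRD

D(3): 23·3+13=82≡4 → E
L(11): 23·11+13=266≡6 → G
C(2): 23·2+13=59≡7 → H
B(1): 23·1+13=36≡10 → K
Q(16): 23·16+13=381≡17 → R
M(12): 23·12+13=289≡3 → D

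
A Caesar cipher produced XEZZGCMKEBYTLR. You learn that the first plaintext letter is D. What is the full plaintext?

DKFFMISQKHEZRX

From the crib: X(23)−D(3)=20, so the shift is 20.
Subtract 20 from each ciphertext letter:
X(23): 23−20=3 → D
E(4): 4−20=-16≡10 → K
Z(25): 25−20=5 → F
Z(25): 25−20=5 → F
G(6): 6−20=-14≡12 → M
C(2): 2−20=-18≡8 → I
M(12): 12−20=-8≡18 → S
K(10): 10−20=-10≡16 → Q
E(4): 4−20=-16≡10 → K
B(1): 1−20=-19≡7 → H
Y(24): 24−20=4 → E
T(19): 19−20=-1≡25 → Z
L(11): 11−20=-9≡17 → R
R(17): 17−20=-3≡23 → X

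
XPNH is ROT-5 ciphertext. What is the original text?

SKIC

X(23): 23−5=18 → S
P(15): 15−5=10 → K
N(13): 13−5=8 → I
H(7): 7−5=2 → C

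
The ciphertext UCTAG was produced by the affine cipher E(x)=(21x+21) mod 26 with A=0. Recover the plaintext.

VJQZD

The inverse of 21 mod 26 is 5, since 21·5=105≡1. Apply D(y)=5·(y−21) mod 26:
U(20): 5·(20−21)=-5≡21 → V
C(2): 5·(2−21)=-95≡9 → J
T(19): 5·(19−21)=-10≡16 → Q
A(0): 5·(0−21)=-105≡25 → Z
G(6): 5·(6−21)=-75≡3 → D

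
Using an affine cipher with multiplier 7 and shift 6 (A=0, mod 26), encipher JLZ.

RFZ

J(9): 7·9+6=69≡17 → R
L(11): 7·11+6=83≡5 → F
Z(25): 7·25+6=181≡25 → Z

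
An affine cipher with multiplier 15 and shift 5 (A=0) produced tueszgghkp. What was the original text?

The inverse of 15 mod 26 is 7, since 15·7=105≡1. Apply D(y)=7·(y−5) mod 26:
t(19): 7·(19−5)=98≡20 → u
u(20): 7·(20−5)=105≡1 → b
e(4): 7·(4−5)=-7≡19 → t
s(18): 7·(18−5)=91≡13 → n
z(25): 7·(25−5)=140≡10 → k
g(6): 7·(6−5)=7 → h
g(6): 7·(6−5)=7 → h
h(7): 7·(7−5)=14 → o
k(10): 7·(10−5)=35≡9 → j
p(15): 7·(15−5)=70≡18 → s

ubtnkhhojs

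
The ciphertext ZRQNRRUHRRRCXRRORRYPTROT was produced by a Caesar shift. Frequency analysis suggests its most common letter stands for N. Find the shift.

The most frequent ciphertext letter is R (appears 11 times).
R is position 17; N is position 13.
Shift = 4.

4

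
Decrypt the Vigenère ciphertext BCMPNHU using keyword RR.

KLVYWQD

Repeat the key across the ciphertext: RRRRRRR
B(1)−R(17): -16≡10 → K
C(2)−R(17): -15≡11 → L
M(12)−R(17): -5≡21 → V
P(15)−R(17): -2≡24 → Y
N(13)−R(17): -4≡22 → W
H(7)−R(17): -10≡16 → Q
U(20)−R(17): 3 → D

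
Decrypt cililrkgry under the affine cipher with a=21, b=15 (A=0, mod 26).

The inverse of 21 mod 26 is 5, since 21·5=105≡1. Apply D(y)=5·(y−15) mod 26:
c(2): 5·(2−15)=-65≡13 → n
i(8): 5·(8−15)=-35≡17 → r
l(11): 5·(11−15)=-20≡6 → g
i(8): 5·(8−15)=-35≡17 → r
l(11): 5·(11−15)=-20≡6 → g
r(17): 5·(17−15)=10 → k
k(10): 5·(10−15)=-25≡1 → b
g(6): 5·(6−15)=-45≡7 → h
r(17): 5·(17−15)=10 → k
y(24): 5·(24−15)=45≡19 → t

nrgrgkbhkt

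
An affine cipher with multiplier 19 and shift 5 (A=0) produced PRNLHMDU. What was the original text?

The inverse of 19 mod 26 is 11, since 19·11=209≡1. Apply D(y)=11·(y−5) mod 26:
P(15): 11·(15−5)=110≡6 → G
R(17): 11·(17−5)=132≡2 → C
N(13): 11·(13−5)=88≡10 → K
L(11): 11·(11−5)=66≡14 → O
H(7): 11·(7−5)=22 → W
M(12): 11·(12−5)=77≡25 → Z
D(3): 11·(3−5)=-22≡4 → E
U(20): 11·(20−5)=165≡9 → J

GCKOWZEJ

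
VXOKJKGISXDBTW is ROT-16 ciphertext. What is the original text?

FHYUTUQSCHNLDG

V(21): 21−16=5 → F
X(23): 23−16=7 → H
O(14): 14−16=-2≡24 → Y
K(10): 10−16=-6≡20 → U
J(9): 9−16=-7≡19 → T
K(10): 10−16=-6≡20 → U
G(6): 6−16=-10≡16 → Q
I(8): 8−16=-8≡18 → S
S(18): 18−16=2 → C
X(23): 23−16=7 → H
D(3): 3−16=-13≡13 → N
B(1): 1−16=-15≡11 → L
T(19): 19−16=3 → D
W(22): 22−16=6 → G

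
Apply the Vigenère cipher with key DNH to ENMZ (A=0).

HATC

Repeat the key across the message: DNHD
E(4)+D(3): 7 → H
N(13)+N(13): 26≡0 → A
M(12)+H(7): 19 → T
Z(25)+D(3): 28≡2 → C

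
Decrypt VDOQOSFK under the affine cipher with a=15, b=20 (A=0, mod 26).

The inverse of 15 mod 26 is 7, since 15·7=105≡1. Apply D(y)=7·(y−20) mod 26:
V(21): 7·(21−20)=7 → H
D(3): 7·(3−20)=-119≡11 → L
O(14): 7·(14−20)=-42≡10 → K
Q(16): 7·(16−20)=-28≡24 → Y
O(14): 7·(14−20)=-42≡10 → K
S(18): 7·(18−20)=-14≡12 → M
F(5): 7·(5−20)=-105≡25 → Z
K(10): 7·(10−20)=-70≡8 → I

HLKYKMZI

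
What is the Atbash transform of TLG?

T(19) → G(6)
L(11) → O(14)
G(6) → T(19)

GOT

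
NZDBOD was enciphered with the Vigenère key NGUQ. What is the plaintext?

Repeat the key across the ciphertext: NGUQNG
N(13)−N(13): 0 → A
Z(25)−G(6): 19 → T
D(3)−U(20): -17≡9 → J
B(1)−Q(16): -15≡11 → L
O(14)−N(13): 1 → B
D(3)−G(6): -3≡23 → X

ATJLBX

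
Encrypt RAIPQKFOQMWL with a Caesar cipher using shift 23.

OXFMNHCLNJTI

R(17): 17+23=40≡14 → O
A(0): 0+23=23 → X
I(8): 8+23=31≡5 → F
P(15): 15+23=38≡12 → M
Q(16): 16+23=39≡13 → N
K(10): 10+23=33≡7 → H
F(5): 5+23=28≡2 → C
O(14): 14+23=37≡11 → L
Q(16): 16+23=39≡13 → N
M(12): 12+23=35≡9 → J
W(22): 22+23=45≡19 → T
L(11): 11+23=34≡8 → I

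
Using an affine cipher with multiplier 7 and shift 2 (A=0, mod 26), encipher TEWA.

FEAC

T(19): 7·19+2=135≡5 → F
E(4): 7·4+2=30≡4 → E
W(22): 7·22+2=156≡0 → A
A(0): 7·0+2=2 → C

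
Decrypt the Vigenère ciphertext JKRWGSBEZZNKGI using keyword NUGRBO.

Repeat the key across the ciphertext: NUGRBONUGRBONU
J(9)−N(13): -4≡22 → W
K(10)−U(20): -10≡16 → Q
R(17)−G(6): 11 → L
W(22)−R(17): 5 → F
G(6)−B(1): 5 → F
S(18)−O(14): 4 → E
B(1)−N(13): -12≡14 → O
E(4)−U(20): -16≡10 → K
Z(25)−G(6): 19 → T
Z(25)−R(17): 8 → I
N(13)−B(1): 12 → M
K(10)−O(14): -4≡22 → W
G(6)−N(13): -7≡19 → T
I(8)−U(20): -12≡14 → O

WQLFFEOKTIMWTO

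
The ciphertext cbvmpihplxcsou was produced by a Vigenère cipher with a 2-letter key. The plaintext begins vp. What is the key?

Subtract each crib letter from the matching ciphertext letter (mod 26):
c(2)−v(21)=-19≡7 → h
b(1)−p(15)=-14≡12 → m

hm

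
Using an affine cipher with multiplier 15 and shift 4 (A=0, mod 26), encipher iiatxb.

uuedlt

i(8): 15·8+4=124≡20 → u
i(8): 15·8+4=124≡20 → u
a(0): 15·0+4=4 → e
t(19): 15·19+4=289≡3 → d
x(23): 15·23+4=349≡11 → l
b(1): 15·1+4=19 → t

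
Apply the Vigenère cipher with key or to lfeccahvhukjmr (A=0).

Repeat the key across the message: ororororororor
l(11)+o(14): 25 → z
f(5)+r(17): 22 → w
e(4)+o(14): 18 → s
c(2)+r(17): 19 → t
c(2)+o(14): 16 → q
a(0)+r(17): 17 → r
h(7)+o(14): 21 → v
v(21)+r(17): 38≡12 → m
h(7)+o(14): 21 → v
u(20)+r(17): 37≡11 → l
k(10)+o(14): 24 → y
j(9)+r(17): 26≡0 → a
m(12)+o(14): 26≡0 → a
r(17)+r(17): 34≡8 → i

zwstqrvmvlyaai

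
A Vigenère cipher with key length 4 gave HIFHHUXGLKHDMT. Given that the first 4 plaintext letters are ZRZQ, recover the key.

IRGR

Subtract each crib letter from the matching ciphertext letter (mod 26):
H(7)−Z(25)=-18≡8 → I
I(8)−R(17)=-9≡17 → R
F(5)−Z(25)=-20≡6 → G
H(7)−Q(16)=-9≡17 → R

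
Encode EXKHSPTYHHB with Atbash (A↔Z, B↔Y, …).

E(4) → V(21)
X(23) → C(2)
K(10) → P(15)
H(7) → S(18)
S(18) → H(7)
P(15) → K(10)
T(19) → G(6)
Y(24) → B(1)
H(7) → S(18)
H(7) → S(18)
B(1) → Y(24)

VCPSHKGBSSY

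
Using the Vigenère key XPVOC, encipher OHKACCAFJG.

Repeat the key across the message: XPVOCXPVOC
O(14)+X(23): 37≡11 → L
H(7)+P(15): 22 → W
K(10)+V(21): 31≡5 → F
A(0)+O(14): 14 → O
C(2)+C(2): 4 → E
C(2)+X(23): 25 → Z
A(0)+P(15): 15 → P
F(5)+V(21): 26≡0 → A
J(9)+O(14): 23 → X
G(6)+C(2): 8 → I

LWFOEZPAXI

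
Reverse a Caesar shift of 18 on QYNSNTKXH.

Q(16): 16−18=-2≡24 → Y
Y(24): 24−18=6 → G
N(13): 13−18=-5≡21 → V
S(18): 18−18=0 → A
N(13): 13−18=-5≡21 → V
T(19): 19−18=1 → B
K(10): 10−18=-8≡18 → S
X(23): 23−18=5 → F
H(7): 7−18=-11≡15 → P

YGVAVBSFP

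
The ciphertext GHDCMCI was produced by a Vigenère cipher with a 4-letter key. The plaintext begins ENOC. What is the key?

CUPA

Subtract each crib letter from the matching ciphertext letter (mod 26):
G(6)−E(4)=2 → C
H(7)−N(13)=-6≡20 → U
D(3)−O(14)=-11≡15 → P
C(2)−C(2)=0 → A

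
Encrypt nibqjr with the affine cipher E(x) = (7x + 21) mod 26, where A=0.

izcdgk

n(13): 7·13+21=112≡8 → i
i(8): 7·8+21=77≡25 → z
b(1): 7·1+21=28≡2 → c
q(16): 7·16+21=133≡3 → d
j(9): 7·9+21=84≡6 → g
r(17): 7·17+21=140≡10 → k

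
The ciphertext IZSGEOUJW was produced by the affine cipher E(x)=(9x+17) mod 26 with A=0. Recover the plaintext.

The inverse of 9 mod 26 is 3, since 9·3=27≡1. Apply D(y)=3·(y−17) mod 26:
I(8): 3·(8−17)=-27≡25 → Z
Z(25): 3·(25−17)=24 → Y
S(18): 3·(18−17)=3 → D
G(6): 3·(6−17)=-33≡19 → T
E(4): 3·(4−17)=-39≡13 → N
O(14): 3·(14−17)=-9≡17 → R
U(20): 3·(20−17)=9 → J
J(9): 3·(9−17)=-24≡2 → C
W(22): 3·(22−17)=15 → P

ZYDTNRJCP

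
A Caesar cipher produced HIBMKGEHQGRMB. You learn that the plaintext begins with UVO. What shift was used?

13

From the crib: H(7)−U(20)=-13≡13, so the shift is 13.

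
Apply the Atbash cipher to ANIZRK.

ZMRAIP

A(0) → Z(25)
N(13) → M(12)
I(8) → R(17)
Z(25) → A(0)
R(17) → I(8)
K(10) → P(15)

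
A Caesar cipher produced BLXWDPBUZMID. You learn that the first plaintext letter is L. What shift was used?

From the crib: B(1)−L(11)=-10≡16, so the shift is 16.

16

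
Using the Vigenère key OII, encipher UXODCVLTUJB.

IFWRKDZBCXJ

Repeat the key across the message: OIIOIIOIIOI
U(20)+O(14): 34≡8 → I
X(23)+I(8): 31≡5 → F
O(14)+I(8): 22 → W
D(3)+O(14): 17 → R
C(2)+I(8): 10 → K
V(21)+I(8): 29≡3 → D
L(11)+O(14): 25 → Z
T(19)+I(8): 27≡1 → B
U(20)+I(8): 28≡2 → C
J(9)+O(14): 23 → X
B(1)+I(8): 9 → J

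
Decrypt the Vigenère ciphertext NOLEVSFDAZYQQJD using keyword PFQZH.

Repeat the key across the ciphertext: PFQZHPFQZHPFQZH
N(13)−P(15): -2≡24 → Y
O(14)−F(5): 9 → J
L(11)−Q(16): -5≡21 → V
E(4)−Z(25): -21≡5 → F
V(21)−H(7): 14 → O
S(18)−P(15): 3 → D
F(5)−F(5): 0 → A
D(3)−Q(16): -13≡13 → N
A(0)−Z(25): -25≡1 → B
Z(25)−H(7): 18 → S
Y(24)−P(15): 9 → J
Q(16)−F(5): 11 → L
Q(16)−Q(16): 0 → A
J(9)−Z(25): -16≡10 → K
D(3)−H(7): -4≡22 → W

YJVFODANBSJLAKW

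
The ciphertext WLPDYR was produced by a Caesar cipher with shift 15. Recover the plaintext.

HWAOJC

W(22): 22−15=7 → H
L(11): 11−15=-4≡22 → W
P(15): 15−15=0 → A
D(3): 3−15=-12≡14 → O
Y(24): 24−15=9 → J
R(17): 17−15=2 → C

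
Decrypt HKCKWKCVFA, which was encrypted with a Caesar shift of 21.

MPHPBPHAKF

H(7): 7−21=-14≡12 → M
K(10): 10−21=-11≡15 → P
C(2): 2−21=-19≡7 → H
K(10): 10−21=-11≡15 → P
W(22): 22−21=1 → B
K(10): 10−21=-11≡15 → P
C(2): 2−21=-19≡7 → H
V(21): 21−21=0 → A
F(5): 5−21=-16≡10 → K
A(0): 0−21=-21≡5 → F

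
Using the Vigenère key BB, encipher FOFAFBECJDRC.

GPGBGCFDKESD

Repeat the key across the message: BBBBBBBBBBBB
F(5)+B(1): 6 → G
O(14)+B(1): 15 → P
F(5)+B(1): 6 → G
A(0)+B(1): 1 → B
F(5)+B(1): 6 → G
B(1)+B(1): 2 → C
E(4)+B(1): 5 → F
C(2)+B(1): 3 → D
J(9)+B(1): 10 → K
D(3)+B(1): 4 → E
R(17)+B(1): 18 → S
C(2)+B(1): 3 → D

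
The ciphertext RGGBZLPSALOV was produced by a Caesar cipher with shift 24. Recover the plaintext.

TIIDBNRUCNQX

R(17): 17−24=-7≡19 → T
G(6): 6−24=-18≡8 → I
G(6): 6−24=-18≡8 → I
B(1): 1−24=-23≡3 → D
Z(25): 25−24=1 → B
L(11): 11−24=-13≡13 → N
P(15): 15−24=-9≡17 → R
S(18): 18−24=-6≡20 → U
A(0): 0−24=-24≡2 → C
L(11): 11−24=-13≡13 → N
O(14): 14−24=-10≡16 → Q
V(21): 21−24=-3≡23 → X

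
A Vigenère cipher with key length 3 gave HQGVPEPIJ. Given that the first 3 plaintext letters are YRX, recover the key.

Subtract each crib letter from the matching ciphertext letter (mod 26):
H(7)−Y(24)=-17≡9 → J
Q(16)−R(17)=-1≡25 → Z
G(6)−X(23)=-17≡9 → J

JZJ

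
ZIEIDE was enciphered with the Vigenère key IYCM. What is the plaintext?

Repeat the key across the ciphertext: IYCMIY
Z(25)−I(8): 17 → R
I(8)−Y(24): -16≡10 → K
E(4)−C(2): 2 → C
I(8)−M(12): -4≡22 → W
D(3)−I(8): -5≡21 → V
E(4)−Y(24): -20≡6 → G

RKCWVG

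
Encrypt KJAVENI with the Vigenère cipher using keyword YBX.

Repeat the key across the message: YBXYBXY
K(10)+Y(24): 34≡8 → I
J(9)+B(1): 10 → K
A(0)+X(23): 23 → X
V(21)+Y(24): 45≡19 → T
E(4)+B(1): 5 → F
N(13)+X(23): 36≡10 → K
I(8)+Y(24): 32≡6 → G

IKXTFKG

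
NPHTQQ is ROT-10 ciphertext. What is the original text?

DFXJGG

N(13): 13−10=3 → D
P(15): 15−10=5 → F
H(7): 7−10=-3≡23 → X
T(19): 19−10=9 → J
Q(16): 16−10=6 → G
Q(16): 16−10=6 → G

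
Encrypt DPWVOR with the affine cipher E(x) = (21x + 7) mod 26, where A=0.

D(3): 21·3+7=70≡18 → S
P(15): 21·15+7=322≡10 → K
W(22): 21·22+7=469≡1 → B
V(21): 21·21+7=448≡6 → G
O(14): 21·14+7=301≡15 → P
R(17): 21·17+7=364≡0 → A

SKBGPA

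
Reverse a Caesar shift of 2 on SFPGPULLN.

QDNENSJJL

S(18): 18−2=16 → Q
F(5): 5−2=3 → D
P(15): 15−2=13 → N
G(6): 6−2=4 → E
P(15): 15−2=13 → N
U(20): 20−2=18 → S
L(11): 11−2=9 → J
L(11): 11−2=9 → J
N(13): 13−2=11 → L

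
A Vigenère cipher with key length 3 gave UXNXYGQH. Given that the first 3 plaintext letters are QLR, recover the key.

EMW

Subtract each crib letter from the matching ciphertext letter (mod 26):
U(20)−Q(16)=4 → E
X(23)−L(11)=12 → M
N(13)−R(17)=-4≡22 → W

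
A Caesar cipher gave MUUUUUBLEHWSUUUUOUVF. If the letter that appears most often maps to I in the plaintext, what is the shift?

The most frequent ciphertext letter is U (appears 10 times).
U is position 20; I is position 8.
Shift = 12.

12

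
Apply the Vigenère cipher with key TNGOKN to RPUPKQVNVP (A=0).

KCADUDOABD

Repeat the key across the message: TNGOKNTNGO
R(17)+T(19): 36≡10 → K
P(15)+N(13): 28≡2 → C
U(20)+G(6): 26≡0 → A
P(15)+O(14): 29≡3 → D
K(10)+K(10): 20 → U
Q(16)+N(13): 29≡3 → D
V(21)+T(19): 40≡14 → O
N(13)+N(13): 26≡0 → A
V(21)+G(6): 27≡1 → B
P(15)+O(14): 29≡3 → D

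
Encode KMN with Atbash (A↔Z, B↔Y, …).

PNM

K(10) → P(15)
M(12) → N(13)
N(13) → M(12)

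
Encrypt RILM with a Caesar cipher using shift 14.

FWZA

R(17): 17+14=31≡5 → F
I(8): 8+14=22 → W
L(11): 11+14=25 → Z
M(12): 12+14=26≡0 → A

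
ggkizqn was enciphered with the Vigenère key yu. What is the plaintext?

immobwp

Repeat the key across the ciphertext: yuyuyuy
g(6)−y(24): -18≡8 → i
g(6)−u(20): -14≡12 → m
k(10)−y(24): -14≡12 → m
i(8)−u(20): -12≡14 → o
z(25)−y(24): 1 → b
q(16)−u(20): -4≡22 → w
n(13)−y(24): -11≡15 → p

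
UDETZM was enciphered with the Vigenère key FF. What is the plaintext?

Repeat the key across the ciphertext: FFFFFF
U(20)−F(5): 15 → P
D(3)−F(5): -2≡24 → Y
E(4)−F(5): -1≡25 → Z
T(19)−F(5): 14 → O
Z(25)−F(5): 20 → U
M(12)−F(5): 7 → H

PYZOUH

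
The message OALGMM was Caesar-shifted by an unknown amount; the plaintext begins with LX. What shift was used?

From the crib: O(14)−L(11)=3, so the shift is 3.

3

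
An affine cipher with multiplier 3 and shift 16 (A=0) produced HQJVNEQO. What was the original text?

The inverse of 3 mod 26 is 9, since 3·9=27≡1. Apply D(y)=9·(y−16) mod 26:
H(7): 9·(7−16)=-81≡23 → X
Q(16): 9·(16−16)=0 → A
J(9): 9·(9−16)=-63≡15 → P
V(21): 9·(21−16)=45≡19 → T
N(13): 9·(13−16)=-27≡25 → Z
E(4): 9·(4−16)=-108≡22 → W
Q(16): 9·(16−16)=0 → A
O(14): 9·(14−16)=-18≡8 → I

XAPTZWAI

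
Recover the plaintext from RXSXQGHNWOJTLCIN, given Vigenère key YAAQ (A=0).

TXSHSGHXYOJDNCIX

Repeat the key across the ciphertext: YAAQYAAQYAAQYAAQ
R(17)−Y(24): -7≡19 → T
X(23)−A(0): 23 → X
S(18)−A(0): 18 → S
X(23)−Q(16): 7 → H
Q(16)−Y(24): -8≡18 → S
G(6)−A(0): 6 → G
H(7)−A(0): 7 → H
N(13)−Q(16): -3≡23 → X
W(22)−Y(24): -2≡24 → Y
O(14)−A(0): 14 → O
J(9)−A(0): 9 → J
T(19)−Q(16): 3 → D
L(11)−Y(24): -13≡13 → N
C(2)−A(0): 2 → C
I(8)−A(0): 8 → I
N(13)−Q(16): -3≡23 → X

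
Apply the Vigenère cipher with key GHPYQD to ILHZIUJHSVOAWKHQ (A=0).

Repeat the key across the message: GHPYQDGHPYQDGHPY
I(8)+G(6): 14 → O
L(11)+H(7): 18 → S
H(7)+P(15): 22 → W
Z(25)+Y(24): 49≡23 → X
I(8)+Q(16): 24 → Y
U(20)+D(3): 23 → X
J(9)+G(6): 15 → P
H(7)+H(7): 14 → O
S(18)+P(15): 33≡7 → H
V(21)+Y(24): 45≡19 → T
O(14)+Q(16): 30≡4 → E
A(0)+D(3): 3 → D
W(22)+G(6): 28≡2 → C
K(10)+H(7): 17 → R
H(7)+P(15): 22 → W
Q(16)+Y(24): 40≡14 → O

OSWXYXPOHTEDCRWO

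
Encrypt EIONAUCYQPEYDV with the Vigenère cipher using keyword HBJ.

LJXUBDJZZWFHKW

Repeat the key across the message: HBJHBJHBJHBJHB
E(4)+H(7): 11 → L
I(8)+B(1): 9 → J
O(14)+J(9): 23 → X
N(13)+H(7): 20 → U
A(0)+B(1): 1 → B
U(20)+J(9): 29≡3 → D
C(2)+H(7): 9 → J
Y(24)+B(1): 25 → Z
Q(16)+J(9): 25 → Z
P(15)+H(7): 22 → W
E(4)+B(1): 5 → F
Y(24)+J(9): 33≡7 → H
D(3)+H(7): 10 → K
V(21)+B(1): 22 → W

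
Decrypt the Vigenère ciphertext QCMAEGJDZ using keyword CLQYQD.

ORWCODHSJ

Repeat the key across the ciphertext: CLQYQDCLQ
Q(16)−C(2): 14 → O
C(2)−L(11): -9≡17 → R
M(12)−Q(16): -4≡22 → W
A(0)−Y(24): -24≡2 → C
E(4)−Q(16): -12≡14 → O
G(6)−D(3): 3 → D
J(9)−C(2): 7 → H
D(3)−L(11): -8≡18 → S
Z(25)−Q(16): 9 → J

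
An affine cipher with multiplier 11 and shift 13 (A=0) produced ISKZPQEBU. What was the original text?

The inverse of 11 mod 26 is 19, since 11·19=209≡1. Apply D(y)=19·(y−13) mod 26:
I(8): 19·(8−13)=-95≡9 → J
S(18): 19·(18−13)=95≡17 → R
K(10): 19·(10−13)=-57≡21 → V
Z(25): 19·(25−13)=228≡20 → U
P(15): 19·(15−13)=38≡12 → M
Q(16): 19·(16−13)=57≡5 → F
E(4): 19·(4−13)=-171≡11 → L
B(1): 19·(1−13)=-228≡6 → G
U(20): 19·(20−13)=133≡3 → D

JRVUMFLGD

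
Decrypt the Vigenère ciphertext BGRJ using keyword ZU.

CMSP

Repeat the key across the ciphertext: ZUZU
B(1)−Z(25): -24≡2 → C
G(6)−U(20): -14≡12 → M
R(17)−Z(25): -8≡18 → S
J(9)−U(20): -11≡15 → P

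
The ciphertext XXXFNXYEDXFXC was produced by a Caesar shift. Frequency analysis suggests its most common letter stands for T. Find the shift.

The most frequent ciphertext letter is X (appears 6 times).
X is position 23; T is position 19.
Shift = 4.

4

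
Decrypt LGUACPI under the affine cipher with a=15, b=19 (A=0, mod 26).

WNHXLYB

The inverse of 15 mod 26 is 7, since 15·7=105≡1. Apply D(y)=7·(y−19) mod 26:
L(11): 7·(11−19)=-56≡22 → W
G(6): 7·(6−19)=-91≡13 → N
U(20): 7·(20−19)=7 → H
A(0): 7·(0−19)=-133≡23 → X
C(2): 7·(2−19)=-119≡11 → L
P(15): 7·(15−19)=-28≡24 → Y
I(8): 7·(8−19)=-77≡1 → B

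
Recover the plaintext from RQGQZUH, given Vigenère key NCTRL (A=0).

Repeat the key across the ciphertext: NCTRLNC
R(17)−N(13): 4 → E
Q(16)−C(2): 14 → O
G(6)−T(19): -13≡13 → N
Q(16)−R(17): -1≡25 → Z
Z(25)−L(11): 14 → O
U(20)−N(13): 7 → H
H(7)−C(2): 5 → F

EONZOHF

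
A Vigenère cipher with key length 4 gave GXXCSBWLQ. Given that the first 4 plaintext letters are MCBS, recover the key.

UVWK

Subtract each crib letter from the matching ciphertext letter (mod 26):
G(6)−M(12)=-6≡20 → U
X(23)−C(2)=21 → V
X(23)−B(1)=22 → W
C(2)−S(18)=-16≡10 → K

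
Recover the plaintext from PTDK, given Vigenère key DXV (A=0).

Repeat the key across the ciphertext: DXVD
P(15)−D(3): 12 → M
T(19)−X(23): -4≡22 → W
D(3)−V(21): -18≡8 → I
K(10)−D(3): 7 → H

MWIH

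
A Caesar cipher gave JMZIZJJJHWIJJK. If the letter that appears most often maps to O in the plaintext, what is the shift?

21

The most frequent ciphertext letter is J (appears 6 times).
J is position 9; O is position 14.
Shift = -5≡21.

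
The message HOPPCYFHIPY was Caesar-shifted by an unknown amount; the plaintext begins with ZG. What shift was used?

From the crib: H(7)−Z(25)=-18≡8, so the shift is 8.

8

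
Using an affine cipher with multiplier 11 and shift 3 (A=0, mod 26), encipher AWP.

DLM

A(0): 11·0+3=3 → D
W(22): 11·22+3=245≡11 → L
P(15): 11·15+3=168≡12 → M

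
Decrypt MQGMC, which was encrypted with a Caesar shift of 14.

M(12): 12−14=-2≡24 → Y
Q(16): 16−14=2 → C
G(6): 6−14=-8≡18 → S
M(12): 12−14=-2≡24 → Y
C(2): 2−14=-12≡14 → O

YCSYO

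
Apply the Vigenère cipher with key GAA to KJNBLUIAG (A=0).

QJNHLUOAG

Repeat the key across the message: GAAGAAGAA
K(10)+G(6): 16 → Q
J(9)+A(0): 9 → J
N(13)+A(0): 13 → N
B(1)+G(6): 7 → H
L(11)+A(0): 11 → L
U(20)+A(0): 20 → U
I(8)+G(6): 14 → O
A(0)+A(0): 0 → A
G(6)+A(0): 6 → G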